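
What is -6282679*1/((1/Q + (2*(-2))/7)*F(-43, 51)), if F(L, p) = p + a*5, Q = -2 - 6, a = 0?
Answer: 27063848/153 ≈ 1.7689e+5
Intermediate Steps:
Q = -8
F(L, p) = p (F(L, p) = p + 0*5 = p + 0 = p)
-6282679*1/((1/Q + (2*(-2))/7)*F(-43, 51)) = -6282679*1/(51*(1/(-8) + (2*(-2))/7)) = -6282679*1/(51*(1*(-⅛) - 4*⅐)) = -6282679*1/(51*(-⅛ - 4/7)) = -6282679/((-39/56*51)) = -6282679/(-1989/56) = -6282679*(-56/1989) = 27063848/153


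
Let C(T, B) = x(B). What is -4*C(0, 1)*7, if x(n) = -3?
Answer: 84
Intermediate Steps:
C(T, B) = -3
-4*C(0, 1)*7 = -4*(-3)*7 = 12*7 = 84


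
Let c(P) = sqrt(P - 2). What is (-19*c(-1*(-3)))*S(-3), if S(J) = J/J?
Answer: -19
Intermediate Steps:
c(P) = sqrt(-2 + P)
S(J) = 1
(-19*c(-1*(-3)))*S(-3) = -19*sqrt(-2 - 1*(-3))*1 = -19*sqrt(-2 + 3)*1 = -19*sqrt(1)*1 = -19*1*1 = -19*1 = -19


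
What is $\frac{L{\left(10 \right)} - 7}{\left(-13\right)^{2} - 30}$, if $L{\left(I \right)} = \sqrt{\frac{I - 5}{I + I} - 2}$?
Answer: $- \frac{7}{139} + \frac{i \sqrt{7}}{278} \approx -0.05036 + 0.0095171 i$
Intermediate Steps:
$L{\left(I \right)} = \sqrt{-2 + \frac{-5 + I}{2 I}}$ ($L{\left(I \right)} = \sqrt{\frac{-5 + I}{2 I} - 2} = \sqrt{-2 + \frac{-5 + I}{2 I}}$)
$\frac{L{\left(10 \right)} - 7}{\left(-13\right)^{2} - 30} = \frac{\frac{\sqrt{-6 - \frac{10}{10}}}{2} - 7}{\left(-13\right)^{2} - 30} = \frac{\frac{\sqrt{-6 - 1}}{2} - 7}{169 - 30} = \frac{\frac{\sqrt{-6 - 1}}{2} - 7}{139} = \left(\frac{\sqrt{-7}}{2} - 7\right) \frac{1}{139} = \left(\frac{i \sqrt{7}}{2} - 7\right) \frac{1}{139} = \left(-7 + \frac{i \sqrt{7}}{2}\right) \frac{1}{139} = - \frac{7}{139} + \frac{i \sqrt{7}}{278}$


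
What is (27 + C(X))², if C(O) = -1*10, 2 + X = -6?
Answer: 289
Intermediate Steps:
X = -8 (X = -2 - 6 = -8)
C(O) = -10
(27 + C(X))² = (27 - 10)² = 17² = 289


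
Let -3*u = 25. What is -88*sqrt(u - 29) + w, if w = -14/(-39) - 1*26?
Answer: -1000/39 - 352*I*sqrt(21)/3 ≈ -25.641 - 537.69*I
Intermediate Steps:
u = -25/3 (u = -1/3*25 = -25/3 ≈ -8.3333)
w = -1000/39 (w = -14*(-1/39) - 26 = 14/39 - 26 = -1000/39 ≈ -25.641)
-88*sqrt(u - 29) + w = -88*sqrt(-25/3 - 29) - 1000/39 = -352*I*sqrt(21)/3 - 1000/39 = -1000/39 - 352*I*sqrt(21)/3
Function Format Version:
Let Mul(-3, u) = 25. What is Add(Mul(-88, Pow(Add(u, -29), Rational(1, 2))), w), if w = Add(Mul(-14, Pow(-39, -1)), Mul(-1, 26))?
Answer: Add(Rational(-1000, 39), Mul(Rational(-352, 3), I, Pow(21, Rational(1, 2)))) ≈ Add(-25.641, Mul(-537.69, I))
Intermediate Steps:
u = Rational(-25, 3) (u = Mul(Rational(-1, 3), 25) = Rational(-25, 3) ≈ -8.3333)
w = Rational(-1000, 39) (w = Add(Mul(-14, Rational(-1, 39)), -26) = Add(Rational(14, 39), -26) = Rational(-1000, 39) ≈ -25.641)
Add(Mul(-88, Pow(Add(u, -29), Rational(1, 2))), w) = Add(Mul(-88, Pow(Add(Rational(-25, 3), -29), Rational(1, 2))), Rational(-1000, 39)) = Add(Mul(-88, Pow(Rational(-112, 3), Rational(1, 2))), Rational(-1000, 39)) = Add(Mul(-88, Mul(Rational(4, 3), I, Pow(21, Rational(1, 2)))), Rational(-1000, 39)) = Add(Mul(Rational(-352, 3), I, Pow(21, Rational(1, 2))), Rational(-1000, 39)) = Add(Rational(-1000, 39), Mul(Rational(-352, 3), I, Pow(21, Rational(1, 2))))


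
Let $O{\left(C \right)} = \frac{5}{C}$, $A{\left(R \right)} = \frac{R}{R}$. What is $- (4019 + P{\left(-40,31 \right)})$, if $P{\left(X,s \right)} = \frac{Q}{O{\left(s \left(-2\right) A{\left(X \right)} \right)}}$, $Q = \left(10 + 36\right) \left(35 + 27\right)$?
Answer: $\frac{156729}{5} \approx 31346.0$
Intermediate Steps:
$A{\left(R \right)} = 1$
$Q = 2852$ ($Q = 46 \cdot 62 = 2852$)
$P{\left(X,s \right)} = - \frac{5704 s}{5}$ ($P{\left(X,s \right)} = \frac{2852}{5 \frac{1}{s \left(-2\right) 1}} = \frac{2852}{5 \frac{1}{- 2 s 1}} = \frac{2852}{5 \frac{1}{\left(-2\right) s}} = \frac{2852}{5 \left(- \frac{1}{2 s}\right)} = \frac{2852}{\left(- \frac{5}{2}\right) \frac{1}{s}} = 2852 \left(- \frac{2 s}{5}\right) = - \frac{5704 s}{5}$)
$- (4019 + P{\left(-40,31 \right)}) = - (4019 - \frac{176824}{5}) = \left(-1\right) \left(- \frac{156729}{5}\right) = \frac{156729}{5}$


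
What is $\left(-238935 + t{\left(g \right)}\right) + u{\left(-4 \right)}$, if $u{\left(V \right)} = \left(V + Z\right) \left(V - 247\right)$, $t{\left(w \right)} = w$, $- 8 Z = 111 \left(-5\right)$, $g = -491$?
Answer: $- \frac{2046681}{8} \approx -2.5584 \cdot 10^{5}$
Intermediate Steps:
$Z = \frac{555}{8}$ ($Z = - \frac{111 \left(-5\right)}{8} = \left(- \frac{1}{8}\right) \left(-555\right) = \frac{555}{8} \approx 69.375$)
$u{\left(V \right)} = \left(-247 + V\right) \left(\frac{555}{8} + V\right)$ ($u{\left(V \right)} = \left(V + \frac{555}{8}\right) \left(V - 247\right) = \left(\frac{555}{8} + V\right) \left(-247 + V\right) = \left(-247 + V\right) \left(\frac{555}{8} + V\right)$)
$\left(-238935 + t{\left(g \right)}\right) + u{\left(-4 \right)} = \left(-238935 - 491\right) - \left(\frac{131401}{8} - 16\right) = -239426 + \left(- \frac{137085}{8} + 16 + \frac{1421}{2}\right) = -239426 - \frac{131273}{8} = - \frac{2046681}{8}$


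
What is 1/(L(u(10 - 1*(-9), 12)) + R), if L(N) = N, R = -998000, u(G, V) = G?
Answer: -1/997981 ≈ -1.0020e-6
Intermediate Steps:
1/(L(u(10 - 1*(-9), 12)) + R) = 1/((10 - 1*(-9)) - 998000) = 1/((10 + 9) - 998000) = 1/(19 - 998000) = 1/(-997981) = -1/997981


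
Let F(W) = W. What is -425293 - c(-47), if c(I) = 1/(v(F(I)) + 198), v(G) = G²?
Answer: -1023680252/2407 ≈ -4.2529e+5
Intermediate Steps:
c(I) = 1/(198 + I²) (c(I) = 1/(I² + 198) = 1/(198 + I²))
-425293 - c(-47) = -425293 - 1/(198 + (-47)²) = -425293 - 1/(198 + 2209) = -425293 - 1/2407 = -1023680252/2407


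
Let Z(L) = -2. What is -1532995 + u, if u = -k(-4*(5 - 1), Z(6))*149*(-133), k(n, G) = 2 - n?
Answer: -1176289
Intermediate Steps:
u = 356706 (u = -(2 - (-4)*(5 - 1))*149*(-133) = -(2 - (-4)*4)*149*(-133) = -(2 - 1*(-16))*149*(-133) = -(2 + 16)*149*(-133) = -18*149*(-133) = -2682*(-133) = -1*(-356706) = 356706)
-1532995 + u = -1532995 + 356706 = -1176289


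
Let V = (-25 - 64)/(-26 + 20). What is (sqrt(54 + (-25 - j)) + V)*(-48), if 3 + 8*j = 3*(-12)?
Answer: -712 - 12*sqrt(542) ≈ -991.37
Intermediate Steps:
j = -39/8 (j = -3/8 + (3*(-12))/8 = -3/8 + (1/8)*(-36) = -3/8 - 9/2 = -39/8 ≈ -4.8750)
V = 89/6 (V = -89/(-6) = -89*(-1/6) = 89/6 ≈ 14.833)
(sqrt(54 + (-25 - j)) + V)*(-48) = (sqrt(54 + (-25 - 1*(-39/8))) + 89/6)*(-48) = (sqrt(54 + (-25 + 39/8)) + 89/6)*(-48) = (sqrt(54 - 161/8) + 89/6)*(-48) = (sqrt(271/8) + 89/6)*(-48) = (sqrt(542)/4 + 89/6)*(-48) = (89/6 + sqrt(542)/4)*(-48) = -712 - 12*sqrt(542)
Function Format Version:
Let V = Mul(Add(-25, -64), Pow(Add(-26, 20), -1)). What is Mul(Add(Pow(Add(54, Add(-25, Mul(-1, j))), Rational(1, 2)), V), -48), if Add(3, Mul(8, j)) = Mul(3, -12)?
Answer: Add(-712, Mul(-12, Pow(542, Rational(1, 2)))) ≈ -991.37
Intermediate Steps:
j = Rational(-39, 8) (j = Add(Rational(-3, 8), Mul(Rational(1, 8), Mul(3, -12))) = Add(Rational(-3, 8), Mul(Rational(1, 8), -36)) = Add(Rational(-3, 8), Rational(-9, 2)) = Rational(-39, 8) ≈ -4.8750)
V = Rational(89, 6) (V = Mul(-89, Pow(-6, -1)) = Mul(-89, Rational(-1, 6)) = Rational(89, 6) ≈ 14.833)
Mul(Add(Pow(Add(54, Add(-25, Mul(-1, j))), Rational(1, 2)), V), -48) = Mul(Add(Pow(Add(54, Add(-25, Mul(-1, Rational(-39, 8)))), Rational(1, 2)), Rational(89, 6)), -48) = Mul(Add(Pow(Add(54, Add(-25, Rational(39, 8))), Rational(1, 2)), Rational(89, 6)), -48) = Mul(Add(Pow(Add(54, Rational(-161, 8)), Rational(1, 2)), Rational(89, 6)), -48) = Mul(Add(Pow(Rational(271, 8), Rational(1, 2)), Rational(89, 6)), -48) = Mul(Add(Mul(Rational(1, 4), Pow(542, Rational(1, 2))), Rational(89, 6)), -48) = Mul(Add(Rational(89, 6), Mul(Rational(1, 4), Pow(542, Rational(1, 2)))), -48) = Add(-712, Mul(-12, Pow(542, Rational(1, 2))))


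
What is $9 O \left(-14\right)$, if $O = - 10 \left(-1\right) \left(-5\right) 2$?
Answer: $12600$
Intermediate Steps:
$O = -100$ ($O = - 10 \cdot 5 \cdot 2 = \left(-10\right) 10 = -100$)
$9 O \left(-14\right) = 9 \left(-100\right) \left(-14\right) = \left(-900\right) \left(-14\right) = 12600$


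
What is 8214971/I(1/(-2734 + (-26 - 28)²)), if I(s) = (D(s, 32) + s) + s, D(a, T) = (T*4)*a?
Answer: 57504797/5 ≈ 1.1501e+7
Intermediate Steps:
D(a, T) = 4*T*a (D(a, T) = (4*T)*a = 4*T*a)
I(s) = 130*s (I(s) = (4*32*s + s) + s = (128*s + s) + s = 129*s + s = 130*s)
8214971/I(1/(-2734 + (-26 - 28)²)) = 8214971/((130/(-2734 + (-26 - 28)²))) = 8214971/((130/(-2734 + (-54)²))) = 8214971/((130/(-2734 + 2916))) = 8214971/((130/182)) = 8214971/((130*(1/182))) = 8214971/(5/7) = 8214971*(7/5) = 57504797/5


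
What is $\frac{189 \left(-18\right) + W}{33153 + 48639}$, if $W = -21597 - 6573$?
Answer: $- \frac{877}{2272} \approx -0.386$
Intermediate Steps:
$W = -28170$ ($W = -21597 - 6573 = -28170$)
$\frac{189 \left(-18\right) + W}{33153 + 48639} = \frac{189 \left(-18\right) - 28170}{33153 + 48639} = \frac{-3402 - 28170}{81792} = \left(-31572\right) \frac{1}{81792} = - \frac{877}{2272}$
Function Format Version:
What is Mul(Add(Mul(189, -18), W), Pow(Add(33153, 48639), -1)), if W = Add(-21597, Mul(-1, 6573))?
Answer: Rational(-877, 2272) ≈ -0.38600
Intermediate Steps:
W = -28170 (W = Add(-21597, -6573) = -28170)
Mul(Add(Mul(189, -18), W), Pow(Add(33153, 48639), -1)) = Mul(Add(Mul(189, -18), -28170), Pow(Add(33153, 48639), -1)) = Mul(Add(-3402, -28170), Pow(81792, -1)) = Mul(-31572, Rational(1, 81792)) = Rational(-877, 2272)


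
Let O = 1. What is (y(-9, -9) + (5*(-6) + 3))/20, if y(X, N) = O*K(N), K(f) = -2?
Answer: -29/20 ≈ -1.4500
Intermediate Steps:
y(X, N) = -2 (y(X, N) = 1*(-2) = -2)
(y(-9, -9) + (5*(-6) + 3))/20 = (-2 + (5*(-6) + 3))/20 = (-2 + (-30 + 3))*(1/20) = (-2 - 27)*(1/20) = -29*1/20 = -29/20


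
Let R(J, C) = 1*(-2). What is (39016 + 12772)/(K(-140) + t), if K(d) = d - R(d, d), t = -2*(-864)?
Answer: 25894/795 ≈ 32.571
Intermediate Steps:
t = 1728
R(J, C) = -2
K(d) = 2 + d (K(d) = d - 1*(-2) = d + 2 = 2 + d)
(39016 + 12772)/(K(-140) + t) = (39016 + 12772)/((2 - 140) + 1728) = 51788/(-138 + 1728) = 51788/1590 = 51788*(1/1590) = 25894/795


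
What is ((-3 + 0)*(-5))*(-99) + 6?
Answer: -1479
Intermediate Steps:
((-3 + 0)*(-5))*(-99) + 6 = -3*(-5)*(-99) + 6 = 15*(-99) + 6 = -1485 + 6 = -1479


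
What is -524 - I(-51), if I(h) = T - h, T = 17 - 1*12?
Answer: -580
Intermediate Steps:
T = 5 (T = 17 - 12 = 5)
I(h) = 5 - h
-524 - I(-51) = -524 - (5 - 1*(-51)) = -524 - (5 + 51) = -524 - 1*56 = -524 - 56 = -580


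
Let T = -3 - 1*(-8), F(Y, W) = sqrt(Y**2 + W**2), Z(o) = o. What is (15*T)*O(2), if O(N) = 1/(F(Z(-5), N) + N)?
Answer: -6 + 3*sqrt(29) ≈ 10.155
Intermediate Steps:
F(Y, W) = sqrt(W**2 + Y**2)
T = 5 (T = -3 + 8 = 5)
O(N) = 1/(N + sqrt(25 + N**2)) (O(N) = 1/(sqrt(N**2 + (-5)**2) + N) = 1/(sqrt(N**2 + 25) + N) = 1/(sqrt(25 + N**2) + N) = 1/(N + sqrt(25 + N**2)))
(15*T)*O(2) = (15*5)/(2 + sqrt(25 + 2**2)) = 75/(2 + sqrt(25 + 4)) = 75/(2 + sqrt(29))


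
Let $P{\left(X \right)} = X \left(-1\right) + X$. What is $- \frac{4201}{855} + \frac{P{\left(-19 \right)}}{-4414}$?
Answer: $- \frac{4201}{855} \approx -4.9135$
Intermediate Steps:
$P{\left(X \right)} = 0$ ($P{\left(X \right)} = - X + X = 0$)
$- \frac{4201}{855} + \frac{P{\left(-19 \right)}}{-4414} = - \frac{4201}{855} + \frac{0}{-4414} = \left(-4201\right) \frac{1}{855} + 0 \left(- \frac{1}{4414}\right) = - \frac{4201}{855} + 0 = - \frac{4201}{855}$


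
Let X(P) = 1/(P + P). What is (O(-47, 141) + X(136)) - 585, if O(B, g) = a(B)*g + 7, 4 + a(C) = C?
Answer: -2113167/272 ≈ -7769.0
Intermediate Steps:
a(C) = -4 + C
X(P) = 1/(2*P)
O(B, g) = 7 + g*(-4 + B) (O(B, g) = (-4 + B)*g + 7 = g*(-4 + B) + 7 = 7 + g*(-4 + B))
(O(-47, 141) + X(136)) - 585 = ((7 + 141*(-4 - 47)) + (1/2)/136) - 585 = ((7 + 141*(-51)) + (1/2)*(1/136)) - 585 = ((7 - 7191) + 1/272) - 585 = (-7184 + 1/272) - 585 = -1954047/272 - 585 = -2113167/272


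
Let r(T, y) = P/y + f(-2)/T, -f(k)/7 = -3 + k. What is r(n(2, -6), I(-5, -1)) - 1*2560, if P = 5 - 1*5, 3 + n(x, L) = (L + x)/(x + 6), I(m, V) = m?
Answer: -2570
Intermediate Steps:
f(k) = 21 - 7*k (f(k) = -7*(-3 + k) = 21 - 7*k)
n(x, L) = -3 + (L + x)/(6 + x) (n(x, L) = -3 + (L + x)/(x + 6) = -3 + (L + x)/(6 + x))
P = 0 (P = 5 - 5 = 0)
r(T, y) = 35/T (r(T, y) = 0/y + (21 - 7*(-2))/T = 0 + (21 + 14)/T = 0 + 35/T = 35/T)
r(n(2, -6), I(-5, -1)) - 1*2560 = 35/(((-18 - 6 - 2*2)/(6 + 2))) - 1*2560 = 35/(((-18 - 6 - 4)/8)) - 2560 = 35/(((⅛)*(-28))) - 2560 = 35/(-7/2) - 2560 = 35*(-2/7) - 2560 = -10 - 2560 = -2570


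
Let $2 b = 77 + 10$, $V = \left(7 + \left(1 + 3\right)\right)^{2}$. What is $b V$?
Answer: $\frac{10527}{2} \approx 5263.5$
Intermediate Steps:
$V = 121$ ($V = \left(7 + 4\right)^{2} = 11^{2} = 121$)
$b = \frac{87}{2}$ ($b = \frac{77 + 10}{2} = \frac{1}{2} \cdot 87 = \frac{87}{2} \approx 43.5$)
$b V = \frac{87}{2} \cdot 121 = \frac{10527}{2}$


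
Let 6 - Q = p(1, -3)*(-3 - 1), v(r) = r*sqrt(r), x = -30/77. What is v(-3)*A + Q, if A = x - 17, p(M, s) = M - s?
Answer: 22 + 4017*I*sqrt(3)/77 ≈ 22.0 + 90.359*I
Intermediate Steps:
x = -30/77 (x = -30*1/77 = -30/77 ≈ -0.38961)
v(r) = r**(3/2)
A = -1339/77 (A = -30/77 - 17 = -1339/77 ≈ -17.390)
Q = 22 (Q = 6 - (1 - 1*(-3))*(-3 - 1) = 6 - (1 + 3)*(-4) = 6 - 4*(-4) = 6 - 1*(-16) = 6 + 16 = 22)
v(-3)*A + Q = (-3)**(3/2)*(-1339/77) + 22 = -3*I*sqrt(3)*(-1339/77) + 22 = 4017*I*sqrt(3)/77 + 22 = 22 + 4017*I*sqrt(3)/77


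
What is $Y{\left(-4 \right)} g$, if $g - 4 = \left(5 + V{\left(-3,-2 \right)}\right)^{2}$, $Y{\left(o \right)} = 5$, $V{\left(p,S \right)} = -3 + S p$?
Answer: $340$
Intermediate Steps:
$g = 68$ ($g = 4 + \left(5 - -3\right)^{2} = 4 + \left(5 + \left(-3 + 6\right)\right)^{2} = 4 + \left(5 + 3\right)^{2} = 4 + 8^{2} = 4 + 64 = 68$)
$Y{\left(-4 \right)} g = 5 \cdot 68 = 340$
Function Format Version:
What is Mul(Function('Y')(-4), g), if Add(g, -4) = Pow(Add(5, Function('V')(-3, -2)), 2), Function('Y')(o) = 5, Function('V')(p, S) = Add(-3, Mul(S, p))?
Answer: 340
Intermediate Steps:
g = 68 (g = Add(4, Pow(Add(5, Add(-3, Mul(-2, -3))), 2)) = Add(4, Pow(Add(5, Add(-3, 6)), 2)) = Add(4, Pow(Add(5, 3), 2)) = Add(4, Pow(8, 2)) = Add(4, 64) = 68)
Mul(Function('Y')(-4), g) = Mul(5, 68) = 340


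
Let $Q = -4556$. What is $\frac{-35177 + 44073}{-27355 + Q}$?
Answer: $- \frac{8896}{31911} \approx -0.27878$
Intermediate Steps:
$\frac{-35177 + 44073}{-27355 + Q} = \frac{-35177 + 44073}{-27355 - 4556} = \frac{8896}{-31911} = 8896 \left(- \frac{1}{31911}\right) = - \frac{8896}{31911}$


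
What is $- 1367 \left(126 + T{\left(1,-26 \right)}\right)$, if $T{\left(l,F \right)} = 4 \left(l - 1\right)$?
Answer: $-172242$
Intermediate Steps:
$T{\left(l,F \right)} = -4 + 4 l$ ($T{\left(l,F \right)} = 4 \left(-1 + l\right) = -4 + 4 l$)
$- 1367 \left(126 + T{\left(1,-26 \right)}\right) = - 1367 \left(126 + \left(-4 + 4 \cdot 1\right)\right) = - 1367 \left(126 + \left(-4 + 4\right)\right) = - 1367 \left(126 + 0\right) = \left(-1367\right) 126 = -172242$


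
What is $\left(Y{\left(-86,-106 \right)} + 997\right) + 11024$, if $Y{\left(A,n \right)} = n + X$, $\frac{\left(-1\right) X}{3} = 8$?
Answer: $11891$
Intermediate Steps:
$X = -24$ ($X = \left(-3\right) 8 = -24$)
$Y{\left(A,n \right)} = -24 + n$ ($Y{\left(A,n \right)} = n - 24 = -24 + n$)
$\left(Y{\left(-86,-106 \right)} + 997\right) + 11024 = \left(\left(-24 - 106\right) + 997\right) + 11024 = \left(-130 + 997\right) + 11024 = 867 + 11024 = 11891$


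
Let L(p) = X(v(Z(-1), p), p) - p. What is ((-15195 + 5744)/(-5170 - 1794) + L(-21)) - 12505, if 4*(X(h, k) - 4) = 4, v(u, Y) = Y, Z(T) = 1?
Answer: -86894305/6964 ≈ -12478.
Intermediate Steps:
X(h, k) = 5 (X(h, k) = 4 + (1/4)*4 = 4 + 1 = 5)
L(p) = 5 - p
((-15195 + 5744)/(-5170 - 1794) + L(-21)) - 12505 = ((-15195 + 5744)/(-5170 - 1794) + (5 - 1*(-21))) - 12505 = (-9451/(-6964) + (5 + 21)) - 12505 = (-9451*(-1/6964) + 26) - 12505 = (9451/6964 + 26) - 12505 = 190515/6964 - 12505 = -86894305/6964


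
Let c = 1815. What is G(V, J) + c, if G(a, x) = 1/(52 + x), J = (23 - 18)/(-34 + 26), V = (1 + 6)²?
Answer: 745973/411 ≈ 1815.0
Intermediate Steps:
V = 49 (V = 7² = 49)
J = -5/8 (J = 5/(-8) = 5*(-⅛) = -5/8 ≈ -0.62500)
G(V, J) + c = 1/(52 - 5/8) + 1815 = 1/(411/8) + 1815 = 8/411 + 1815 = 745973/411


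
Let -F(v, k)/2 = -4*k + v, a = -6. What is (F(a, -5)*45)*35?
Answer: -44100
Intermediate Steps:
F(v, k) = -2*v + 8*k (F(v, k) = -2*(-4*k + v) = -2*(v - 4*k) = -2*v + 8*k)
(F(a, -5)*45)*35 = ((-2*(-6) + 8*(-5))*45)*35 = ((12 - 40)*45)*35 = -28*45*35 = -1260*35 = -44100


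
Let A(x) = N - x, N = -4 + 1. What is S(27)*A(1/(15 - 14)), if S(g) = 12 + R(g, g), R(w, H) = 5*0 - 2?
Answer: -40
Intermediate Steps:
R(w, H) = -2 (R(w, H) = 0 - 2 = -2)
N = -3
S(g) = 10 (S(g) = 12 - 2 = 10)
A(x) = -3 - x
S(27)*A(1/(15 - 14)) = 10*(-3 - 1/(15 - 14)) = 10*(-3 - 1/1) = 10*(-3 - 1*1) = 10*(-3 - 1) = 10*(-4) = -40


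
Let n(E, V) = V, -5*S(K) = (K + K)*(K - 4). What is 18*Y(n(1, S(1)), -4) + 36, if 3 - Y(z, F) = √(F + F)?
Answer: 90 - 36*I*√2 ≈ 90.0 - 50.912*I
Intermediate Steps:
S(K) = -2*K*(-4 + K)/5 (S(K) = -(K + K)*(K - 4)/5 = -2*K*(-4 + K)/5)
Y(z, F) = 3 - √2*√F (Y(z, F) = 3 - √(F + F) = 3 - √(2*F) = 3 - √2*√F)
18*Y(n(1, S(1)), -4) + 36 = 18*(3 - √2*√(-4)) + 36 = 18*(3 - √2*2*I) + 36 = 18*(3 - 2*I*√2) + 36 = (54 - 36*I*√2) + 36 = 90 - 36*I*√2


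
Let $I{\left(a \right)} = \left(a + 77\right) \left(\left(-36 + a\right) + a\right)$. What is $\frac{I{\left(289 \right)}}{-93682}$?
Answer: $- \frac{99186}{46841} \approx -2.1175$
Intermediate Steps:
$I{\left(a \right)} = \left(-36 + 2 a\right) \left(77 + a\right)$ ($I{\left(a \right)} = \left(77 + a\right) \left(-36 + 2 a\right) = \left(-36 + 2 a\right) \left(77 + a\right)$)
$\frac{I{\left(289 \right)}}{-93682} = \frac{-2772 + 2 \cdot 289^{2} + 118 \cdot 289}{-93682} = \left(-2772 + 2 \cdot 83521 + 34102\right) \left(- \frac{1}{93682}\right) = \left(-2772 + 167042 + 34102\right) \left(- \frac{1}{93682}\right) = 198372 \left(- \frac{1}{93682}\right) = - \frac{99186}{46841}$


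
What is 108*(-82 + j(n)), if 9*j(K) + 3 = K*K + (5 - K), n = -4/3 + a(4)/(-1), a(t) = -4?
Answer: -26336/3 ≈ -8778.7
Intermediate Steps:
n = 8/3 (n = -4/3 - 4/(-1) = -4*1/3 - 4*(-1) = -4/3 + 4 = 8/3 ≈ 2.6667)
j(K) = 2/9 - K/9 + K**2/9 (j(K) = -1/3 + (K*K + (5 - K))/9 = -1/3 + (K**2 + (5 - K))/9 = -1/3 + (5 + K**2 - K)/9 = -1/3 + (5/9 - K/9 + K**2/9) = 2/9 - K/9 + K**2/9)
108*(-82 + j(n)) = 108*(-82 + (2/9 - 1/9*8/3 + (8/3)**2/9)) = 108*(-82 + (2/9 - 8/27 + (1/9)*(64/9))) = 108*(-82 + (2/9 - 8/27 + 64/81)) = 108*(-82 + 58/81) = 108*(-6584/81) = -26336/3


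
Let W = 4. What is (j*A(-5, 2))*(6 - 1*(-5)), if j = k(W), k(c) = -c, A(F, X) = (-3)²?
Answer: -396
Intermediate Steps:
A(F, X) = 9
j = -4 (j = -1*4 = -4)
(j*A(-5, 2))*(6 - 1*(-5)) = (-4*9)*(6 - 1*(-5)) = -36*(6 + 5) = -36*11 = -396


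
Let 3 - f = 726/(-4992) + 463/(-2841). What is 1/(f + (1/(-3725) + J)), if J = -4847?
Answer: -8804827200/42647869881187 ≈ -0.00020645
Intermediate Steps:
f = 7820113/2363712 (f = 3 - (726/(-4992) + 463/(-2841)) = 3 - (726*(-1/4992) + 463*(-1/2841)) = 3 - (-121/832 - 463/2841) = 3 - 1*(-728977/2363712) = 3 + 728977/2363712 = 7820113/2363712 ≈ 3.3084)
1/(f + (1/(-3725) + J)) = 1/(7820113/2363712 + (1/(-3725) - 4847)) = 1/(7820113/2363712 + (-1/3725 - 4847)) = 1/(7820113/2363712 - 18055076/3725) = 1/(-42647869881187/8804827200) = -8804827200/42647869881187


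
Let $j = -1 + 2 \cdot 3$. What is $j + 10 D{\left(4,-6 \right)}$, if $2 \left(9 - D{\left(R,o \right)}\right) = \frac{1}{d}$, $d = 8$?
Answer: $\frac{755}{8} \approx 94.375$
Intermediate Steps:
$D{\left(R,o \right)} = \frac{143}{16}$ ($D{\left(R,o \right)} = 9 - \frac{1}{2 \cdot 8} = 9 - \frac{1}{16} = \frac{143}{16}$)
$j = 5$ ($j = -1 + 6 = 5$)
$j + 10 D{\left(4,-6 \right)} = 5 + 10 \cdot \frac{143}{16} = 5 + \frac{715}{8} = \frac{755}{8}$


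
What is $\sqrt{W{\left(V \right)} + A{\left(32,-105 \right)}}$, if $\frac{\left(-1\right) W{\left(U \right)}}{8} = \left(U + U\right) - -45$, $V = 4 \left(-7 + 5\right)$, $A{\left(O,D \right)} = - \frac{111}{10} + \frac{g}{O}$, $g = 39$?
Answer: $\frac{13 i \sqrt{2290}}{40} \approx 15.553 i$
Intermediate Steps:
$A{\left(O,D \right)} = - \frac{111}{10} + \frac{39}{O}$
$V = -8$ ($V = 4 \left(-2\right) = -8$)
$W{\left(U \right)} = -360 - 16 U$ ($W{\left(U \right)} = - 8 \left(\left(U + U\right) - -45\right) = - 8 \left(2 U + 45\right) = - 8 \left(45 + 2 U\right) = -360 - 16 U$)
$\sqrt{W{\left(V \right)} + A{\left(32,-105 \right)}} = \sqrt{\left(-360 - -128\right) - \left(\frac{111}{10} - \frac{39}{32}\right)} = \sqrt{\left(-360 + 128\right) + \left(- \frac{111}{10} + 39 \cdot \frac{1}{32}\right)} = \sqrt{-232 + \left(- \frac{111}{10} + \frac{39}{32}\right)} = \sqrt{-232 - \frac{1581}{160}} = \sqrt{- \frac{38701}{160}} = \frac{13 i \sqrt{2290}}{40}$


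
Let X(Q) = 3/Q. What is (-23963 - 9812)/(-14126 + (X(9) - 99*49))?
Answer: 20265/11386 ≈ 1.7798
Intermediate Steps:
(-23963 - 9812)/(-14126 + (X(9) - 99*49)) = (-23963 - 9812)/(-14126 + (3/9 - 99*49)) = -33775/(-14126 + (3*(⅑) - 4851)) = -33775/(-14126 + (⅓ - 4851)) = -33775/(-14126 - 14552/3) = -33775/(-56930/3) = -33775*(-3/56930) = 20265/11386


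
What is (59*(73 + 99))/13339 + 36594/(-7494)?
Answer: -68679709/16660411 ≈ -4.1223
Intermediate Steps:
(59*(73 + 99))/13339 + 36594/(-7494) = (59*172)*(1/13339) + 36594*(-1/7494) = 10148*(1/13339) - 6099/1249 = 10148/13339 - 6099/1249 = -68679709/16660411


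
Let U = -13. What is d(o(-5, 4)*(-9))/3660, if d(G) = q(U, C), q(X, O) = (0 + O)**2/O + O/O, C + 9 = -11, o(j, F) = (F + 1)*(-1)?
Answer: -19/3660 ≈ -0.0051913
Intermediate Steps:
o(j, F) = -1 - F (o(j, F) = (1 + F)*(-1) = -1 - F)
C = -20 (C = -9 - 11 = -20)
q(X, O) = 1 + O (q(X, O) = O**2/O + 1 = O + 1 = 1 + O)
d(G) = -19 (d(G) = 1 - 20 = -19)
d(o(-5, 4)*(-9))/3660 = -19/3660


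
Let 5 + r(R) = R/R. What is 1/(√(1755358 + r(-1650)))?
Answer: √1755354/1755354 ≈ 0.00075478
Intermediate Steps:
r(R) = -4 (r(R) = -5 + R/R = -5 + 1 = -4)
1/(√(1755358 + r(-1650))) = 1/(√(1755358 - 4)) = 1/(√1755354) = √1755354/1755354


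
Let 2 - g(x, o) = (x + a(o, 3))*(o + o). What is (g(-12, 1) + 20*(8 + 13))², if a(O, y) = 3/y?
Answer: 197136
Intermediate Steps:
g(x, o) = 2 - 2*o*(1 + x) (g(x, o) = 2 - (x + 3/3)*(o + o) = 2 - (x + 3*(⅓))*2*o = 2 - (x + 1)*2*o = 2 - (1 + x)*2*o = 2 - 2*o*(1 + x))
(g(-12, 1) + 20*(8 + 13))² = ((2 - 2*1 - 2*1*(-12)) + 20*(8 + 13))² = ((2 - 2 + 24) + 20*21)² = (24 + 420)² = 444² = 197136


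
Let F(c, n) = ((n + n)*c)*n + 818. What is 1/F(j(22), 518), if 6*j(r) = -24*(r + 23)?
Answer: -1/96595822 ≈ -1.0352e-8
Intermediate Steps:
j(r) = -92 - 4*r (j(r) = (-24*(r + 23))/6 = (-24*(23 + r))/6 = (-552 - 24*r)/6 = -92 - 4*r)
F(c, n) = 818 + 2*c*n² (F(c, n) = ((2*n)*c)*n + 818 = (2*c*n)*n + 818 = 2*c*n² + 818 = 818 + 2*c*n²)
1/F(j(22), 518) = 1/(818 + 2*(-92 - 4*22)*518²) = 1/(818 + 2*(-92 - 88)*268324) = 1/(818 + 2*(-180)*268324) = 1/(818 - 96596640) = 1/(-96595822) = -1/96595822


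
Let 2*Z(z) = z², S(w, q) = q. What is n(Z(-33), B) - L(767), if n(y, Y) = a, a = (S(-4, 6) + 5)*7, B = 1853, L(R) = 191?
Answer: -114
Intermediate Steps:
Z(z) = z²/2
a = 77 (a = (6 + 5)*7 = 11*7 = 77)
n(y, Y) = 77
n(Z(-33), B) - L(767) = 77 - 1*191 = 77 - 191 = -114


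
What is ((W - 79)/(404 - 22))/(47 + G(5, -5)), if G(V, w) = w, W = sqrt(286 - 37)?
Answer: -79/16044 + sqrt(249)/16044 ≈ -0.0039404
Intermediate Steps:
W = sqrt(249) ≈ 15.780
((W - 79)/(404 - 22))/(47 + G(5, -5)) = ((sqrt(249) - 79)/(404 - 22))/(47 - 5) = ((-79 + sqrt(249))/382)/42 = ((-79 + sqrt(249))*(1/382))/42 = (-79/382 + sqrt(249)/382)/42 = -79/16044 + sqrt(249)/16044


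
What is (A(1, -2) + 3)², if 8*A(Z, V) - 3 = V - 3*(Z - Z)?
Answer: 625/64 ≈ 9.7656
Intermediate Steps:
A(Z, V) = 3/8 + V/8 (A(Z, V) = 3/8 + (V - 3*(Z - Z))/8 = 3/8 + (V - 3*0)/8 = 3/8 + (V + 0)/8 = 3/8 + V/8)
(A(1, -2) + 3)² = ((3/8 + (⅛)*(-2)) + 3)² = ((3/8 - ¼) + 3)² = (⅛ + 3)² = (25/8)² = 625/64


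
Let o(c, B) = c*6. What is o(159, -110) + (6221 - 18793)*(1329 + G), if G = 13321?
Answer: -184178846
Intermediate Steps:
o(c, B) = 6*c
o(159, -110) + (6221 - 18793)*(1329 + G) = 6*159 + (6221 - 18793)*(1329 + 13321) = 954 - 12572*14650 = 954 - 184179800 = -184178846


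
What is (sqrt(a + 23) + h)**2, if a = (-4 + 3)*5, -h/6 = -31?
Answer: 34614 + 1116*sqrt(2) ≈ 36192.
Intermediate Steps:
h = 186 (h = -6*(-31) = 186)
a = -5 (a = -1*5 = -5)
(sqrt(a + 23) + h)**2 = (sqrt(-5 + 23) + 186)**2 = (sqrt(18) + 186)**2 = (3*sqrt(2) + 186)**2 = (186 + 3*sqrt(2))**2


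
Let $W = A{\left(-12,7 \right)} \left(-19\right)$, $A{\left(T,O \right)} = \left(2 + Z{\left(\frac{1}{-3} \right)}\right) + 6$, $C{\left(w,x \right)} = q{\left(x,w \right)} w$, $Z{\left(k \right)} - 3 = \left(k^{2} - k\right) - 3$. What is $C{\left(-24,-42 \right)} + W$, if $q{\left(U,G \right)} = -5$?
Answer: $- \frac{364}{9} \approx -40.444$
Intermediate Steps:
$Z{\left(k \right)} = k^{2} - k$ ($Z{\left(k \right)} = 3 - \left(3 + k - k^{2}\right) = k^{2} - k$)
$C{\left(w,x \right)} = - 5 w$
$A{\left(T,O \right)} = \frac{76}{9}$ ($A{\left(T,O \right)} = \left(2 + \frac{-1 + \frac{1}{-3}}{-3}\right) + 6 = \left(2 - \frac{-1 - \frac{1}{3}}{3}\right) + 6 = \left(2 - - \frac{4}{9}\right) + 6 = \left(2 + \frac{4}{9}\right) + 6 = \frac{22}{9} + 6 = \frac{76}{9}$)
$W = - \frac{1444}{9}$ ($W = \frac{76}{9} \left(-19\right) = - \frac{1444}{9} \approx -160.44$)
$C{\left(-24,-42 \right)} + W = \left(-5\right) \left(-24\right) - \frac{1444}{9} = 120 - \frac{1444}{9} = - \frac{364}{9}$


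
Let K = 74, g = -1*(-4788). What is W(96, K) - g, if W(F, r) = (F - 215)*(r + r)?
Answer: -22400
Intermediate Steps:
g = 4788
W(F, r) = 2*r*(-215 + F) (W(F, r) = (-215 + F)*(2*r) = 2*r*(-215 + F))
W(96, K) - g = 2*74*(-215 + 96) - 1*4788 = 2*74*(-119) - 4788 = -17612 - 4788 = -22400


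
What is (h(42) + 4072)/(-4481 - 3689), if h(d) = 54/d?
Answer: -28513/57190 ≈ -0.49857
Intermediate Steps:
(h(42) + 4072)/(-4481 - 3689) = (54/42 + 4072)/(-4481 - 3689) = (54*(1/42) + 4072)/(-8170) = (9/7 + 4072)*(-1/8170) = (28513/7)*(-1/8170) = -28513/57190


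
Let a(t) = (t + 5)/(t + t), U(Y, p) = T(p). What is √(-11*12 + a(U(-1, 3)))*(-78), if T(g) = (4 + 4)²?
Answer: -39*I*√33654/8 ≈ -894.32*I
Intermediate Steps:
T(g) = 64 (T(g) = 8² = 64)
U(Y, p) = 64
a(t) = (5 + t)/(2*t) (a(t) = (5 + t)/((2*t)) = (5 + t)*(1/(2*t)) = (5 + t)/(2*t))
√(-11*12 + a(U(-1, 3)))*(-78) = √(-11*12 + (½)*(5 + 64)/64)*(-78) = √(-132 + (½)*(1/64)*69)*(-78) = √(-132 + 69/128)*(-78) = √(-16827/128)*(-78) = (I*√33654/16)*(-78) = -39*I*√33654/8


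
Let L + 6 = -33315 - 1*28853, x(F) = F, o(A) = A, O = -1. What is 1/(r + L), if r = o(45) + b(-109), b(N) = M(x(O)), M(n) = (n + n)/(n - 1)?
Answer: -1/62128 ≈ -1.6096e-5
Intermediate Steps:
M(n) = 2*n/(-1 + n) (M(n) = (2*n)/(-1 + n) = 2*n/(-1 + n))
b(N) = 1 (b(N) = 2*(-1)/(-1 - 1) = 2*(-1)/(-2) = 2*(-1)*(-½) = 1)
L = -62174 (L = -6 + (-33315 - 1*28853) = -6 + (-33315 - 28853) = -6 - 62168 = -62174)
r = 46 (r = 45 + 1 = 46)
1/(r + L) = 1/(46 - 62174) = 1/(-62128) = -1/62128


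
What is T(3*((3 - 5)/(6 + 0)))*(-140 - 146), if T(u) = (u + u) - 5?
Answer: 2002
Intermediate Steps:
T(u) = -5 + 2*u (T(u) = 2*u - 5 = -5 + 2*u)
T(3*((3 - 5)/(6 + 0)))*(-140 - 146) = (-5 + 2*(3*((3 - 5)/(6 + 0))))*(-140 - 146) = (-5 + 2*(3*(-2/6)))*(-286) = (-5 + 2*(3*(-2*1/6)))*(-286) = (-5 + 2*(3*(-1/3)))*(-286) = (-5 + 2*(-1))*(-286) = (-5 - 2)*(-286) = -7*(-286) = 2002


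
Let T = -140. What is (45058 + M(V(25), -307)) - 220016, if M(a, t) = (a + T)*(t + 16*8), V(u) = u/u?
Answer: -150077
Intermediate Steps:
V(u) = 1
M(a, t) = (-140 + a)*(128 + t) (M(a, t) = (a - 140)*(t + 16*8) = (-140 + a)*(t + 128) = (-140 + a)*(128 + t))
(45058 + M(V(25), -307)) - 220016 = (45058 + (-17920 - 140*(-307) + 128*1 + 1*(-307))) - 220016 = (45058 + (-17920 + 42980 + 128 - 307)) - 220016 = (45058 + 24881) - 220016 = 69939 - 220016 = -150077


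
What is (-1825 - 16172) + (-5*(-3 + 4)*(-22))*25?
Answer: -15247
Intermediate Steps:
(-1825 - 16172) + (-5*(-3 + 4)*(-22))*25 = -17997 + (-5*1*(-22))*25 = -17997 - 5*(-22)*25 = -17997 + 110*25 = -17997 + 2750 = -15247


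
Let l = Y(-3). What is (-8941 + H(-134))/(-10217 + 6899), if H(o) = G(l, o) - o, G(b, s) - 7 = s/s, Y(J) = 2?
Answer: 419/158 ≈ 2.6519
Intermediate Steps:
l = 2
G(b, s) = 8 (G(b, s) = 7 + s/s = 7 + 1 = 8)
H(o) = 8 - o
(-8941 + H(-134))/(-10217 + 6899) = (-8941 + (8 - 1*(-134)))/(-10217 + 6899) = (-8941 + (8 + 134))/(-3318) = (-8941 + 142)*(-1/3318) = -8799*(-1/3318) = 419/158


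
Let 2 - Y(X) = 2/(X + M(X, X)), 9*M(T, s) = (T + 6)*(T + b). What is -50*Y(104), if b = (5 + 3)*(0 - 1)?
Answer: -95725/958 ≈ -99.922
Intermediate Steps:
b = -8 (b = 8*(-1) = -8)
M(T, s) = (-8 + T)*(6 + T)/9 (M(T, s) = ((T + 6)*(T - 8))/9 = ((6 + T)*(-8 + T))/9 = ((-8 + T)*(6 + T))/9 = (-8 + T)*(6 + T)/9)
Y(X) = 2 - 2/(-16/3 + X²/9 + 7*X/9) (Y(X) = 2 - 2/(X + (-16/3 - 2*X/9 + X²/9)) = 2 - 2/(-16/3 + X²/9 + 7*X/9))
-50*Y(104) = -100*(-57 + 104² + 7*104)/(-48 + 104² + 7*104) = -100*(-57 + 10816 + 728)/(-48 + 10816 + 728) = -100*11487/11496 = -50*3829/1916 = -95725/958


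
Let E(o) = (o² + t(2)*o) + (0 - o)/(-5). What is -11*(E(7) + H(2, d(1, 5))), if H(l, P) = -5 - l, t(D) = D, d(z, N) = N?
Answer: -3157/5 ≈ -631.40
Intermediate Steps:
E(o) = o² + 11*o/5 (E(o) = (o² + 2*o) + (0 - o)/(-5) = (o² + 2*o) - o*(-⅕) = (o² + 2*o) + o/5 = o² + 11*o/5)
-11*(E(7) + H(2, d(1, 5))) = -11*((⅕)*7*(11 + 5*7) + (-5 - 1*2)) = -11*((⅕)*7*(11 + 35) + (-5 - 2)) = -11*((⅕)*7*46 - 7) = -11*(322/5 - 7) = -11*287/5 = -3157/5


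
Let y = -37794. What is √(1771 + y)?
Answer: I*√36023 ≈ 189.8*I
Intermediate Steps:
√(1771 + y) = √(1771 - 37794) = √(-36023) = I*√36023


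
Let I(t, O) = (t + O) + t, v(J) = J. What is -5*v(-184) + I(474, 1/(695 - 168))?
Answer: 984437/527 ≈ 1868.0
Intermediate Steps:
I(t, O) = O + 2*t (I(t, O) = (O + t) + t = O + 2*t)
-5*v(-184) + I(474, 1/(695 - 168)) = -5*(-184) + (1/(695 - 168) + 2*474) = 920 + (1/527 + 948) = 920 + 499597/527 = 984437/527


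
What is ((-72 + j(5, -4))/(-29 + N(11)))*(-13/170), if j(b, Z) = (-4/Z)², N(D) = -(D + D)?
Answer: -923/8670 ≈ -0.10646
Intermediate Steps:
N(D) = -2*D
j(b, Z) = 16/Z²
((-72 + j(5, -4))/(-29 + N(11)))*(-13/170) = ((-72 + 16/(-4)²)/(-29 - 2*11))*(-13/170) = ((-72 + 16*(1/16))/(-29 - 22))*(-13*1/170) = ((-72 + 1)/(-51))*(-13/170) = -71*(-1/51)*(-13/170) = (71/51)*(-13/170) = -923/8670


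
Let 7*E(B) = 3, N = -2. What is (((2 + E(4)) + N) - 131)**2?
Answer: 835396/49 ≈ 17049.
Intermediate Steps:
E(B) = 3/7 (E(B) = (1/7)*3 = 3/7)
(((2 + E(4)) + N) - 131)**2 = (((2 + 3/7) - 2) - 131)**2 = ((17/7 - 2) - 131)**2 = (3/7 - 131)**2 = (-914/7)**2 = 835396/49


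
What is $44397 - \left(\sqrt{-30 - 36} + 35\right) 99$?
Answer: $40932 - 99 i \sqrt{66} \approx 40932.0 - 804.28 i$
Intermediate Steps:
$44397 - \left(\sqrt{-30 - 36} + 35\right) 99 = 44397 - \left(\sqrt{-66} + 35\right) 99 = 44397 - \left(i \sqrt{66} + 35\right) 99 = 44397 - \left(35 + i \sqrt{66}\right) 99 = 44397 - \left(3465 + 99 i \sqrt{66}\right) = 40932 - 99 i \sqrt{66}$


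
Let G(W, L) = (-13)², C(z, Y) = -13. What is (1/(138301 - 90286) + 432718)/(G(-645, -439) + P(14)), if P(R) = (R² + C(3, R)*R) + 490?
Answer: 20776954771/32314095 ≈ 642.97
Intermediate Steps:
G(W, L) = 169
P(R) = 490 + R² - 13*R (P(R) = (R² - 13*R) + 490 = 490 + R² - 13*R)
(1/(138301 - 90286) + 432718)/(G(-645, -439) + P(14)) = (1/(138301 - 90286) + 432718)/(169 + (490 + 14² - 13*14)) = (1/48015 + 432718)/(169 + (490 + 196 - 182)) = (1/48015 + 432718)/(169 + 504) = (20776954771/48015)/673 = (20776954771/48015)*(1/673) = 20776954771/32314095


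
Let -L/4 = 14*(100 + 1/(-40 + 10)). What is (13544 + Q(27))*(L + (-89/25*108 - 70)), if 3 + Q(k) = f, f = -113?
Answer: -2031862296/25 ≈ -8.1274e+7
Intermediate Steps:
L = -83972/15 (L = -56*(100 + 1/(-40 + 10)) = -56*(100 + 1/(-30)) = -56*(100 - 1/30) = -56*2999/30 = -4*20993/15 = -83972/15 ≈ -5598.1)
Q(k) = -116 (Q(k) = -3 - 113 = -116)
(13544 + Q(27))*(L + (-89/25*108 - 70)) = (13544 - 116)*(-83972/15 + (-89/25*108 - 70)) = 13428*(-83972/15 + (-89*1/25*108 - 70)) = 13428*(-83972/15 + (-89/25*108 - 70)) = 13428*(-83972/15 + (-9612/25 - 70)) = 13428*(-83972/15 - 11362/25) = 13428*(-453946/75) = -2031862296/25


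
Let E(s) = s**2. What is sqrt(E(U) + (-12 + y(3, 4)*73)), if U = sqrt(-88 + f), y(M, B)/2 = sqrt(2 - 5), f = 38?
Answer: sqrt(-62 + 146*I*sqrt(3)) ≈ 9.9591 + 12.696*I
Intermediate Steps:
y(M, B) = 2*I*sqrt(3) (y(M, B) = 2*sqrt(2 - 5) = 2*sqrt(-3) = 2*(I*sqrt(3)) = 2*I*sqrt(3))
U = 5*I*sqrt(2) (U = sqrt(-88 + 38) = sqrt(-50) = 5*I*sqrt(2) ≈ 7.0711*I)
sqrt(E(U) + (-12 + y(3, 4)*73)) = sqrt((5*I*sqrt(2))**2 + (-12 + (2*I*sqrt(3))*73)) = sqrt(-50 + (-12 + 146*I*sqrt(3))) = sqrt(-62 + 146*I*sqrt(3))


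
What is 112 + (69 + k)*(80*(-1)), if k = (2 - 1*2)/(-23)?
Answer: -5408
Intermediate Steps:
k = 0 (k = (2 - 2)*(-1/23) = 0*(-1/23) = 0)
112 + (69 + k)*(80*(-1)) = 112 + (69 + 0)*(80*(-1)) = 112 + 69*(-80) = 112 - 5520 = -5408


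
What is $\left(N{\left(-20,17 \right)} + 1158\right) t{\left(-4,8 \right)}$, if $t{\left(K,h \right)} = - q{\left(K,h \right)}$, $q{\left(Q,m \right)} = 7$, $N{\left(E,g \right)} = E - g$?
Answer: $-7847$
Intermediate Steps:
$t{\left(K,h \right)} = -7$ ($t{\left(K,h \right)} = \left(-1\right) 7 = -7$)
$\left(N{\left(-20,17 \right)} + 1158\right) t{\left(-4,8 \right)} = \left(\left(-20 - 17\right) + 1158\right) \left(-7\right) = \left(-37 + 1158\right) \left(-7\right) = 1121 \left(-7\right) = -7847$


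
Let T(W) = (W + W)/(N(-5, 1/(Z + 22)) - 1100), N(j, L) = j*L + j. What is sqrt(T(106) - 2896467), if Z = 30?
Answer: I*sqrt(1062754435637915)/19155 ≈ 1701.9*I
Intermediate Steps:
N(j, L) = j + L*j (N(j, L) = L*j + j = j + L*j)
T(W) = -104*W/57465 (T(W) = (W + W)/(-5*(1 + 1/(30 + 22)) - 1100) = (2*W)/(-5*(1 + 1/52) - 1100) = (2*W)/(-5*53/52 - 1100) = (2*W)/(-265/52 - 1100) = (2*W)/(-57465/52) = (2*W)*(-52/57465) = -104*W/57465)
sqrt(T(106) - 2896467) = sqrt(-104/57465*106 - 2896467) = sqrt(-11024/57465 - 2896467) = sqrt(-166445487179/57465) = I*sqrt(1062754435637915)/19155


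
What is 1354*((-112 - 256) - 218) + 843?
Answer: -792601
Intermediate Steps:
1354*((-112 - 256) - 218) + 843 = 1354*(-368 - 218) + 843 = 1354*(-586) + 843 = -793444 + 843 = -792601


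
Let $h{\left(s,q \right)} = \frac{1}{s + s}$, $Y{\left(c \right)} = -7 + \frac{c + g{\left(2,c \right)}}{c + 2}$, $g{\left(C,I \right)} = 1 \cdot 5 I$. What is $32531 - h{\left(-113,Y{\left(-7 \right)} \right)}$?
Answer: $\frac{7352007}{226} \approx 32531.0$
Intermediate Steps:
$g{\left(C,I \right)} = 5 I$
$Y{\left(c \right)} = -7 + \frac{6 c}{2 + c}$ ($Y{\left(c \right)} = -7 + \frac{c + 5 c}{c + 2} = -7 + \frac{6 c}{2 + c}$)
$h{\left(s,q \right)} = \frac{1}{2 s}$
$32531 - h{\left(-113,Y{\left(-7 \right)} \right)} = 32531 - \frac{1}{2 \left(-113\right)} = 32531 - \frac{1}{2} \left(- \frac{1}{113}\right) = 32531 - - \frac{1}{226} = 32531 + \frac{1}{226} = \frac{7352007}{226}$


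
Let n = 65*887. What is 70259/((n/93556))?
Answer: 6573151004/57655 ≈ 1.1401e+5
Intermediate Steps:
n = 57655
70259/((n/93556)) = 70259/((57655/93556)) = 70259/((57655*(1/93556))) = 70259/(57655/93556) = 70259*(93556/57655) = 6573151004/57655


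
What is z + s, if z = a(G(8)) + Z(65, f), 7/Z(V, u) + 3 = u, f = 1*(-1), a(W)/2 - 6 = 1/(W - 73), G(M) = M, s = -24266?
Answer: -6306503/260 ≈ -24256.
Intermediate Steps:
a(W) = 12 + 2/(-73 + W) (a(W) = 12 + 2/(W - 73) = 12 + 2/(-73 + W))
f = -1
Z(V, u) = 7/(-3 + u)
z = 2657/260 (z = 2*(-437 + 6*8)/(-73 + 8) + 7/(-3 - 1) = 2*(-437 + 48)/(-65) + 7/(-4) = 2*(-1/65)*(-389) + 7*(-¼) = 778/65 - 7/4 = 2657/260 ≈ 10.219)
z + s = 2657/260 - 24266 = -6306503/260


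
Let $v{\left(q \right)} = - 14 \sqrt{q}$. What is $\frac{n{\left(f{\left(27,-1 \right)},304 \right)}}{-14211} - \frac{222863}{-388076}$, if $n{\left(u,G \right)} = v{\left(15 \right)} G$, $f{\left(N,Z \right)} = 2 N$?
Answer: $\frac{222863}{388076} + \frac{4256 \sqrt{15}}{14211} \approx 1.7342$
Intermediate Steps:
$n{\left(u,G \right)} = - 14 G \sqrt{15}$ ($n{\left(u,G \right)} = - 14 \sqrt{15} G = - 14 G \sqrt{15}$)
$\frac{n{\left(f{\left(27,-1 \right)},304 \right)}}{-14211} - \frac{222863}{-388076} = \frac{\left(-14\right) 304 \sqrt{15}}{-14211} - \frac{222863}{-388076} = - 4256 \sqrt{15} \left(- \frac{1}{14211}\right) - - \frac{222863}{388076} = \frac{4256 \sqrt{15}}{14211} + \frac{222863}{388076} = \frac{222863}{388076} + \frac{4256 \sqrt{15}}{14211}$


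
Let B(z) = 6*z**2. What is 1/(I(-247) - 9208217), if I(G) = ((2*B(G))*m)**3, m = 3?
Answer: 1/10594713615958692007 ≈ 9.4387e-20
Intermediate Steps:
I(G) = 46656*G**6 (I(G) = ((2*(6*G**2))*3)**3 = ((12*G**2)*3)**3 = (36*G**2)**3 = 46656*G**6)
1/(I(-247) - 9208217) = 1/(46656*(-247)**6 - 9208217) = 1/(46656*227081481823729 - 9208217) = 1/(10594713615967900224 - 9208217) = 1/10594713615958692007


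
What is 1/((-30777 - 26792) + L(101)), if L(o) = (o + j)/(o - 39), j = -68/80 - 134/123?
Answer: -152520/8780180191 ≈ -1.7371e-5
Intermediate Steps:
j = -4771/2460 (j = -68*1/80 - 134*1/123 = -17/20 - 134/123 = -4771/2460 ≈ -1.9394)
L(o) = (-4771/2460 + o)/(-39 + o) (L(o) = (o - 4771/2460)/(o - 39) = (-4771/2460 + o)/(-39 + o))
1/((-30777 - 26792) + L(101)) = 1/((-30777 - 26792) + (-4771/2460 + 101)/(-39 + 101)) = 1/(-57569 + (243689/2460)/62) = 1/(-57569 + (1/62)*(243689/2460)) = 1/(-57569 + 243689/152520) = 1/(-8780180191/152520) = -152520/8780180191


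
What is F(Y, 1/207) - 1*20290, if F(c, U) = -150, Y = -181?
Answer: -20440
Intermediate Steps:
F(Y, 1/207) - 1*20290 = -150 - 1*20290 = -150 - 20290 = -20440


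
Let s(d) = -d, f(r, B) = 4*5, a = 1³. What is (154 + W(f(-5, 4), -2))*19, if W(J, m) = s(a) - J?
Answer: 2527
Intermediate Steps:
a = 1
f(r, B) = 20
W(J, m) = -1 - J (W(J, m) = -1*1 - J = -1 - J)
(154 + W(f(-5, 4), -2))*19 = (154 + (-1 - 1*20))*19 = (154 + (-1 - 20))*19 = (154 - 21)*19 = 133*19 = 2527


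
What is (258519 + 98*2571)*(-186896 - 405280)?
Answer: -302292227952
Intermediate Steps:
(258519 + 98*2571)*(-186896 - 405280) = (258519 + 251958)*(-592176) = 510477*(-592176) = -302292227952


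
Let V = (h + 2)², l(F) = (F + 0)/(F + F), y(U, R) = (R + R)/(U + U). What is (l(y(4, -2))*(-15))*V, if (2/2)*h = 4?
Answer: -270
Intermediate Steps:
y(U, R) = R/U (y(U, R) = (2*R)/((2*U)) = (2*R)*(1/(2*U)) = R/U)
h = 4
l(F) = ½ (l(F) = F/((2*F)) = F*(1/(2*F)) = ½)
V = 36 (V = (4 + 2)² = 6² = 36)
(l(y(4, -2))*(-15))*V = ((½)*(-15))*36 = -15/2*36 = -270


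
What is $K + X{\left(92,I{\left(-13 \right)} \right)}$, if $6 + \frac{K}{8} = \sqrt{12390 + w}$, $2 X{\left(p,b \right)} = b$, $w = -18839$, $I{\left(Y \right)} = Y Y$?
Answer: $\frac{73}{2} + 8 i \sqrt{6449} \approx 36.5 + 642.45 i$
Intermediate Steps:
$I{\left(Y \right)} = Y^{2}$
$X{\left(p,b \right)} = \frac{b}{2}$
$K = -48 + 8 i \sqrt{6449}$ ($K = -48 + 8 \sqrt{12390 - 18839} = -48 + 8 \sqrt{-6449} = -48 + 8 i \sqrt{6449} \approx -48.0 + 642.45 i$)
$K + X{\left(92,I{\left(-13 \right)} \right)} = \left(-48 + 8 i \sqrt{6449}\right) + \frac{\left(-13\right)^{2}}{2} = \left(-48 + 8 i \sqrt{6449}\right) + \frac{1}{2} \cdot 169 = \left(-48 + 8 i \sqrt{6449}\right) + \frac{169}{2} = \frac{73}{2} + 8 i \sqrt{6449}$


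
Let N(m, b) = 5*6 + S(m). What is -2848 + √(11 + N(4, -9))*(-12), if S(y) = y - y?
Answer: -2848 - 12*√41 ≈ -2924.8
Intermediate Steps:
S(y) = 0
N(m, b) = 30 (N(m, b) = 5*6 + 0 = 30 + 0 = 30)
-2848 + √(11 + N(4, -9))*(-12) = -2848 + √(11 + 30)*(-12) = -2848 + √41*(-12) = -2848 - 12*√41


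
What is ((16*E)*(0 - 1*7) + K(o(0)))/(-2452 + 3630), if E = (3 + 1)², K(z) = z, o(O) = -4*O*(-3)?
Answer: -896/589 ≈ -1.5212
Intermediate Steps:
o(O) = 12*O
E = 16 (E = 4² = 16)
((16*E)*(0 - 1*7) + K(o(0)))/(-2452 + 3630) = ((16*16)*(0 - 1*7) + 12*0)/(-2452 + 3630) = (256*(0 - 7) + 0)/1178 = (256*(-7) + 0)*(1/1178) = (-1792 + 0)*(1/1178) = -1792*1/1178 = -896/589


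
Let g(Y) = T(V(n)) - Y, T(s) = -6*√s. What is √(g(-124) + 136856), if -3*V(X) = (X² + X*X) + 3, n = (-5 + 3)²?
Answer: √(136980 - 2*I*√105) ≈ 370.11 - 0.028*I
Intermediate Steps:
n = 4 (n = (-2)² = 4)
V(X) = -1 - 2*X²/3 (V(X) = -((X² + X*X) + 3)/3 = -((X² + X²) + 3)/3 = -(2*X² + 3)/3 = -(3 + 2*X²)/3 = -1 - 2*X²/3)
g(Y) = -Y - 2*I*√105 (g(Y) = -6*√(-1 - ⅔*4²) - Y = -6*√(-1 - ⅔*16) - Y = -6*√(-1 - 32/3) - Y = -2*I*√105 - Y = -Y - 2*I*√105)
√(g(-124) + 136856) = √((-1*(-124) - 2*I*√105) + 136856) = √((124 - 2*I*√105) + 136856) = √(136980 - 2*I*√105)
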